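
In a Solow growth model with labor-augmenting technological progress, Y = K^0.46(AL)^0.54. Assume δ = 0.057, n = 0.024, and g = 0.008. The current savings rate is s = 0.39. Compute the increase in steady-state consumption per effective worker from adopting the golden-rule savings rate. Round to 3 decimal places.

Δc ≈ 0.041

Capital per effective worker breaks even when investment replaces (n + g + δ)·k; here n + g + δ = 0.089.
Current steady state (s = 0.39): k* = (0.39/0.089)^(1/0.54) ≈ 15.4272, y* = 15.4272^0.46 ≈ 3.5206, c* = (1−0.39)·3.5206 ≈ 2.1475.
Golden rule sets MPK = n+g+δ: 0.46·k^(0.46−1) = 0.089, so k_gold = (0.46/0.089)^(1/0.54) ≈ 20.9436.
y_gold = 20.9436^0.46 ≈ 4.0521, c_gold = y_gold − 0.089·k_gold ≈ 2.1882.
Gain: Δc = 2.1882 − 2.1475 ≈ 0.0406.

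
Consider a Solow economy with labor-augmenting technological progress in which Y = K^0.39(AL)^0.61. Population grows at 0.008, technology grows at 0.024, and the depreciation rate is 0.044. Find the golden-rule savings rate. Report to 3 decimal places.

Capital per effective worker breaks even when investment replaces (n + g + δ)·k; here n + g + δ = 0.076.
At the golden rule MPK = n+g+δ, and in any Cobb-Douglas steady state s = (n+g+δ)·k/y = MPK·k/y = capital's share 0.39.

s_gold = 0.390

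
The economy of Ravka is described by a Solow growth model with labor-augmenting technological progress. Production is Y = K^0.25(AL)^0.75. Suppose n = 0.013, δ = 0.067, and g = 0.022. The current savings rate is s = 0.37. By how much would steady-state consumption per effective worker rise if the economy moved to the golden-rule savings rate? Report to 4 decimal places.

Break-even investment rate: n + g + δ = 0.013 + 0.022 + 0.067 = 0.102.
Current steady state (s = 0.37): k* = (0.37/0.102)^(1/0.75) ≈ 5.5736, y* = 5.5736^0.25 ≈ 1.5365, c* = (1−0.37)·1.5365 ≈ 0.9680.
Maximizing c = f(k) − (n+g+δ)·k gives f'(k) = n+g+δ, i.e. 0.25·k^(0.25−1) = 0.102, so k_gold = (0.25/0.102)^(1/0.75) ≈ 3.3046.
y_gold = 3.3046^0.25 ≈ 1.3483, c_gold = y_gold − 0.102·k_gold ≈ 1.0112.
Gain: Δc = 1.0112 − 0.9680 ≈ 0.0432.

Δc ≈ 0.0432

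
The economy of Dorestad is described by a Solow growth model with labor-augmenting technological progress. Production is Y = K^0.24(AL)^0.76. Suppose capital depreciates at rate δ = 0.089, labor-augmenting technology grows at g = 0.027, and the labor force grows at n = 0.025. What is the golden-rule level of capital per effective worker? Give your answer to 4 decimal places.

k_gold ≈ 2.0134

n + g + δ = 0.025 + 0.027 + 0.089 = 0.141.
At the golden rule the marginal product of capital equals n+g+δ: 0.24·k^(0.24−1) = 0.141. Solving, k_gold = (0.24/0.141)^(1/0.76) ≈ 2.0134.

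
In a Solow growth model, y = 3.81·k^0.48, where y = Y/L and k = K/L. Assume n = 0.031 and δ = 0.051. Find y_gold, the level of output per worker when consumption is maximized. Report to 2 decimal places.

y_gold ≈ 66.92

n + δ = 0.031 + 0.051 = 0.082.
Golden rule sets MPK = n+δ: 0.48·3.81·k^(0.48−1) = 0.082, so k_gold = (0.48·3.81/0.082)^(1/0.52) ≈ 391.7286.
Output: y_gold = 3.81·k_gold^0.48 = 3.81·391.7286^0.48 ≈ 66.9203.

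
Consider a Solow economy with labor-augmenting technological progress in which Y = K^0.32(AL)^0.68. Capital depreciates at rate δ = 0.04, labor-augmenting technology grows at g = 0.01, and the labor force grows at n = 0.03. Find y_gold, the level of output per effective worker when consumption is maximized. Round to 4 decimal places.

Capital per effective worker breaks even when investment replaces (n + g + δ)·k; here n + g + δ = 0.08.
At the golden rule the marginal product of capital equals n+g+δ: 0.32·k^(0.32−1) = 0.08. Solving, k_gold = (0.32/0.08)^(1/0.68) ≈ 7.6804.
Output: y_gold = k_gold^0.32 = 7.6804^0.32 ≈ 1.9201.

y_gold ≈ 1.9201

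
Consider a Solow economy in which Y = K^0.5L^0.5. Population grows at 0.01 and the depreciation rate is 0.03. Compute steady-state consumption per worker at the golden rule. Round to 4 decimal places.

n + δ = 0.01 + 0.03 = 0.04.
At the golden rule the marginal product of capital equals n+δ: 0.5·k^(0.5−1) = 0.04. Solving, k_gold = (0.5/0.04)^(1/0.5) ≈ 156.2500.
y_gold = 156.2500^0.5 ≈ 12.5000.
c_gold = y_gold − (n+δ)·k_gold = 12.5000 − 0.04·156.2500 ≈ 6.2500.

c_gold ≈ 6.2500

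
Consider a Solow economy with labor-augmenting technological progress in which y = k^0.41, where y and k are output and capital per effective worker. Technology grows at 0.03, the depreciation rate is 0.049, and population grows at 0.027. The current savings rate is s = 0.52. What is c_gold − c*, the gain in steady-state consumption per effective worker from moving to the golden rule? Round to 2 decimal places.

Δc ≈ 0.06

Capital per effective worker breaks even when investment replaces (n + g + δ)·k; here n + g + δ = 0.106.
Current steady state (s = 0.52): k* = (0.52/0.106)^(1/0.59) ≈ 14.8140, y* = 14.8140^0.41 ≈ 3.0198, c* = (1−0.52)·3.0198 ≈ 1.4495.
Maximizing c = f(k) − (n+g+δ)·k gives f'(k) = n+g+δ, i.e. 0.41·k^(0.41−1) = 0.106, so k_gold = (0.41/0.106)^(1/0.59) ≈ 9.9021.
y_gold = 9.9021^0.41 ≈ 2.5600, c_gold = y_gold − 0.106·k_gold ≈ 1.5104.
Gain: Δc = 1.5104 − 1.4495 ≈ 0.0609.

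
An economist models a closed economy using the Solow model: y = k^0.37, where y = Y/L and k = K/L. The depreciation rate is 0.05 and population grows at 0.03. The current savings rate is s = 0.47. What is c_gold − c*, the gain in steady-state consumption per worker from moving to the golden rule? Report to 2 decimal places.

Break-even investment rate: n + δ = 0.03 + 0.05 = 0.08.
Current steady state (s = 0.47): k* = (0.47/0.08)^(1/0.63) ≈ 16.6206, y* = 16.6206^0.37 ≈ 2.8290, c* = (1−0.47)·2.8290 ≈ 1.4994.
At the golden rule the marginal product of capital equals n+δ: 0.37·k^(0.37−1) = 0.08. Solving, k_gold = (0.37/0.08)^(1/0.63) ≈ 11.3693.
y_gold = 11.3693^0.37 ≈ 2.4582, c_gold = y_gold − 0.08·k_gold ≈ 1.5487.
Gain: Δc = 1.5487 − 1.4994 ≈ 0.0493.

Δc ≈ 0.05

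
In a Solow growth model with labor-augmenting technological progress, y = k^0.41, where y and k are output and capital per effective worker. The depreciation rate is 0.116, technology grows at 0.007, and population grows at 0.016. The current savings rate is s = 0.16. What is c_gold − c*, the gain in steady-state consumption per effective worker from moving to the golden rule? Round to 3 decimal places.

Δc ≈ 0.325

n + g + δ = 0.016 + 0.007 + 0.116 = 0.139.
Current steady state (s = 0.16): k* = (0.16/0.139)^(1/0.59) ≈ 1.2693, y* = 1.2693^0.41 ≈ 1.1027, c* = (1−0.16)·1.1027 ≈ 0.9263.
Setting f'(k) = n+g+δ gives 0.41·k^(0.41−1) = 0.139, hence k_gold = (0.41/0.139)^(1/0.59) ≈ 6.2549.
y_gold = 6.2549^0.41 ≈ 2.1206, c_gold = y_gold − 0.139·k_gold ≈ 1.2511.
Gain: Δc = 1.2511 − 0.9263 ≈ 0.3248.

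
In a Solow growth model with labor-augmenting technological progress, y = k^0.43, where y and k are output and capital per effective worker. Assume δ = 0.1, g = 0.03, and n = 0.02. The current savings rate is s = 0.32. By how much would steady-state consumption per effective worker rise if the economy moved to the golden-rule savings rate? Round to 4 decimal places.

Δc ≈ 0.0572

Capital per effective worker breaks even when investment replaces (n + g + δ)·k; here n + g + δ = 0.15.
Current steady state (s = 0.32): k* = (0.32/0.15)^(1/0.57) ≈ 3.7783, y* = 3.7783^0.43 ≈ 1.7711, c* = (1−0.32)·1.7711 ≈ 1.2043.
At the golden rule the marginal product of capital equals n+g+δ: 0.43·k^(0.43−1) = 0.15. Solving, k_gold = (0.43/0.15)^(1/0.57) ≈ 6.3448.
y_gold = 6.3448^0.43 ≈ 2.2133, c_gold = y_gold − 0.15·k_gold ≈ 1.2616.
Gain: Δc = 1.2616 − 1.2043 ≈ 0.0572.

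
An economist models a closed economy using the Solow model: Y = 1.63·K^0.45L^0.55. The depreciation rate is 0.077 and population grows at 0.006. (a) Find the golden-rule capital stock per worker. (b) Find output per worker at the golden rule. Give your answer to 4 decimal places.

(a) k_gold ≈ 52.5515; (b) y_gold ≈ 9.6928

Capital per worker breaks even when investment replaces (n + δ)·k; here n + δ = 0.083.
Maximizing c = f(k) − (n+δ)·k gives f'(k) = n+δ, i.e. 0.45·1.63·k^(0.45−1) = 0.083, so k_gold = (0.45·1.63/0.083)^(1/0.55) ≈ 52.5515.
y_gold = 1.63·52.5515^0.45 ≈ 9.6928.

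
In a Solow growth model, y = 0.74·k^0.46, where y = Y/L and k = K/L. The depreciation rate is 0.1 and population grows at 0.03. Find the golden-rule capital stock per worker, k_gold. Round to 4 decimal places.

k_gold ≈ 5.9451

The effective depreciation rate is n + δ = 0.03 + 0.1 = 0.13.
Maximizing c = f(k) − (n+δ)·k gives f'(k) = n+δ, i.e. 0.46·0.74·k^(0.46−1) = 0.13, so k_gold = (0.46·0.74/0.13)^(1/0.54) ≈ 5.9451.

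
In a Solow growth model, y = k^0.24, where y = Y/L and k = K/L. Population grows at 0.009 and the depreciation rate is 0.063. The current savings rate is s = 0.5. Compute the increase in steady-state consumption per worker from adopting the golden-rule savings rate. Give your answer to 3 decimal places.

n + δ = 0.009 + 0.063 = 0.072.
Current steady state (s = 0.5): k* = (0.5/0.072)^(1/0.76) ≈ 12.8061, y* = 12.8061^0.24 ≈ 1.8441, c* = (1−0.5)·1.8441 ≈ 0.9220.
Golden rule sets MPK = n+δ: 0.24·k^(0.24−1) = 0.072, so k_gold = (0.24/0.072)^(1/0.76) ≈ 4.8753.
y_gold = 4.8753^0.24 ≈ 1.4626, c_gold = y_gold − 0.072·k_gold ≈ 1.1116.
Gain: Δc = 1.1116 − 0.9220 ≈ 0.1895.

Δc ≈ 0.190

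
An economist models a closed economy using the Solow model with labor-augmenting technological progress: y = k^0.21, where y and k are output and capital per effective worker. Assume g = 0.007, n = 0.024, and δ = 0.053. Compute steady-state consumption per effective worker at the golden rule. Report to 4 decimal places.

c_gold ≈ 1.0079

n + g + δ = 0.024 + 0.007 + 0.053 = 0.084.
Golden rule sets MPK = n+g+δ: 0.21·k^(0.21−1) = 0.084, so k_gold = (0.21/0.084)^(1/0.79) ≈ 3.1895.
y_gold = 3.1895^0.21 ≈ 1.2758.
c_gold = y_gold − (n+g+δ)·k_gold = 1.2758 − 0.084·3.1895 ≈ 1.0079.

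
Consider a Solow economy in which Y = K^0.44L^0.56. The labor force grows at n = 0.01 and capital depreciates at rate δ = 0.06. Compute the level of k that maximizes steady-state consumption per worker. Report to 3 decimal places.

The effective depreciation rate is n + δ = 0.01 + 0.06 = 0.07.
Maximizing c = f(k) − (n+δ)·k gives f'(k) = n+δ, i.e. 0.44·k^(0.44−1) = 0.07, so k_gold = (0.44/0.07)^(1/0.56) ≈ 26.6461.

k_gold ≈ 26.646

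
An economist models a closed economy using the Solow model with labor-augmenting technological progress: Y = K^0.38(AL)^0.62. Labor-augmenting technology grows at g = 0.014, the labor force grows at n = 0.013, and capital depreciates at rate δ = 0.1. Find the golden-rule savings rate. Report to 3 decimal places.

Break-even investment rate: n + g + δ = 0.013 + 0.014 + 0.1 = 0.127.
At the golden rule MPK = n+g+δ, and in any Cobb-Douglas steady state s = (n+g+δ)·k/y = MPK·k/y = capital's share 0.38.

s_gold = 0.380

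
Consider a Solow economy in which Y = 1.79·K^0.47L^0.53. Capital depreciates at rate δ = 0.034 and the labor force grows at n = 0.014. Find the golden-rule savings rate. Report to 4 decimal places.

s_gold = 0.4700

The effective depreciation rate is n + δ = 0.014 + 0.034 = 0.048.
At the golden rule MPK = n+δ, and in any Cobb-Douglas steady state s = (n+δ)·k/y = MPK·k/y = capital's share 0.47.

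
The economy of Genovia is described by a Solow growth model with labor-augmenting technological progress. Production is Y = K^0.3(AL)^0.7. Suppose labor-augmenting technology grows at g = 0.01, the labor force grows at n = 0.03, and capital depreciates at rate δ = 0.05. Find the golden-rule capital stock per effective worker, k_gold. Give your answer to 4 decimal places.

The effective depreciation rate is n + g + δ = 0.03 + 0.01 + 0.05 = 0.09.
Setting f'(k) = n+g+δ gives 0.3·k^(0.3−1) = 0.09, hence k_gold = (0.3/0.09)^(1/0.7) ≈ 5.5843.

k_gold ≈ 5.5843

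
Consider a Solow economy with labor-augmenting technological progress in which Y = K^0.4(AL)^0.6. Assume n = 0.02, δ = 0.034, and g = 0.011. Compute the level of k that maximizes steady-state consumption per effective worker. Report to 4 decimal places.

Break-even investment rate: n + g + δ = 0.02 + 0.011 + 0.034 = 0.065.
At the golden rule the marginal product of capital equals n+g+δ: 0.4·k^(0.4−1) = 0.065. Solving, k_gold = (0.4/0.065)^(1/0.6) ≈ 20.6654.

k_gold ≈ 20.6654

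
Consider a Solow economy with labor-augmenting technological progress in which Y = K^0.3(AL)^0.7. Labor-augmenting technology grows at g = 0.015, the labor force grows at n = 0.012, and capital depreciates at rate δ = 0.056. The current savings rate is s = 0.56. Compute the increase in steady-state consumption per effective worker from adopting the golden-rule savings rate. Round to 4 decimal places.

Capital per effective worker breaks even when investment replaces (n + g + δ)·k; here n + g + δ = 0.083.
Current steady state (s = 0.56): k* = (0.56/0.083)^(1/0.7) ≈ 15.2912, y* = 15.2912^0.3 ≈ 2.2664, c* = (1−0.56)·2.2664 ≈ 0.9972.
Setting f'(k) = n+g+δ gives 0.3·k^(0.3−1) = 0.083, hence k_gold = (0.3/0.083)^(1/0.7) ≈ 6.2691.
y_gold = 6.2691^0.3 ≈ 1.7344, c_gold = y_gold − 0.083·k_gold ≈ 1.2141.
Gain: Δc = 1.2141 − 0.9972 ≈ 0.2169.

Δc ≈ 0.2169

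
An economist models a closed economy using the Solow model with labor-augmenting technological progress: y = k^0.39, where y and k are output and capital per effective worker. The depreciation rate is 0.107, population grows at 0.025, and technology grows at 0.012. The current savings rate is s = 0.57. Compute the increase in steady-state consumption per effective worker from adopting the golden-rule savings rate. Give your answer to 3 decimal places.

Δc ≈ 0.117

n + g + δ = 0.025 + 0.012 + 0.107 = 0.144.
Current steady state (s = 0.57): k* = (0.57/0.144)^(1/0.61) ≈ 9.5396, y* = 9.5396^0.39 ≈ 2.4100, c* = (1−0.57)·2.4100 ≈ 1.0363.
Setting f'(k) = n+g+δ gives 0.39·k^(0.39−1) = 0.144, hence k_gold = (0.39/0.144)^(1/0.61) ≈ 5.1209.
y_gold = 5.1209^0.39 ≈ 1.8908, c_gold = y_gold − 0.144·k_gold ≈ 1.1534.
Gain: Δc = 1.1534 − 1.0363 ≈ 0.1171.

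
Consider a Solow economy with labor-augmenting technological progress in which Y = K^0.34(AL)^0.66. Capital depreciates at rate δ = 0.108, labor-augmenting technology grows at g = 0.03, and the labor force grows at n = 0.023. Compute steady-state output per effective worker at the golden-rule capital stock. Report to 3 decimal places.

y_gold ≈ 1.470

The effective depreciation rate is n + g + δ = 0.023 + 0.03 + 0.108 = 0.161.
At the golden rule the marginal product of capital equals n+g+δ: 0.34·k^(0.34−1) = 0.161. Solving, k_gold = (0.34/0.161)^(1/0.66) ≈ 3.1038.
Output: y_gold = k_gold^0.34 = 3.1038^0.34 ≈ 1.4698.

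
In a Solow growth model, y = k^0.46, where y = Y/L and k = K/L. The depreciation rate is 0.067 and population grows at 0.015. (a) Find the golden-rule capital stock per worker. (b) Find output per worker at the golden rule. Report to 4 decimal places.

(a) k_gold ≈ 24.3744; (b) y_gold ≈ 4.3450

The effective depreciation rate is n + δ = 0.015 + 0.067 = 0.082.
Setting f'(k) = n+δ gives 0.46·k^(0.46−1) = 0.082, hence k_gold = (0.46/0.082)^(1/0.54) ≈ 24.3744.
y_gold = 24.3744^0.46 ≈ 4.3450.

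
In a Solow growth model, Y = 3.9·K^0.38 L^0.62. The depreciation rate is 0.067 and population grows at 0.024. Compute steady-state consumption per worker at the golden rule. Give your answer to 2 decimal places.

The effective depreciation rate is n + δ = 0.024 + 0.067 = 0.091.
At the golden rule the marginal product of capital equals n+δ: 0.38·3.9·k^(0.38−1) = 0.091. Solving, k_gold = (0.38·3.9/0.091)^(1/0.62) ≈ 90.0590.
y_gold = 3.9·90.0590^0.38 ≈ 21.5668.
c_gold = y_gold − (n+δ)·k_gold = 21.5668 − 0.091·90.0590 ≈ 13.3714.

c_gold ≈ 13.37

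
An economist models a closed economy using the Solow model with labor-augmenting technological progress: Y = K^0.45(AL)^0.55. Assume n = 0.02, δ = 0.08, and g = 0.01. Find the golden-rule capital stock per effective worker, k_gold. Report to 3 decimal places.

k_gold ≈ 12.954

Capital per effective worker breaks even when investment replaces (n + g + δ)·k; here n + g + δ = 0.11.
Golden rule sets MPK = n+g+δ: 0.45·k^(0.45−1) = 0.11, so k_gold = (0.45/0.11)^(1/0.55) ≈ 12.9539.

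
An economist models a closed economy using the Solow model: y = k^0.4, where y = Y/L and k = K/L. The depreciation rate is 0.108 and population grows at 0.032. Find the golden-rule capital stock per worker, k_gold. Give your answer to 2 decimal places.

k_gold ≈ 5.75

Capital per worker breaks even when investment replaces (n + δ)·k; here n + δ = 0.14.
Golden rule sets MPK = n+δ: 0.4·k^(0.4−1) = 0.14, so k_gold = (0.4/0.14)^(1/0.6) ≈ 5.7529.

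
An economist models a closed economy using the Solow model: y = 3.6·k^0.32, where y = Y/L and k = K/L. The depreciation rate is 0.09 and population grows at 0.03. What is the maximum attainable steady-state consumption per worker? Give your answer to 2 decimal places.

The effective depreciation rate is n + δ = 0.03 + 0.09 = 0.12.
At the golden rule the marginal product of capital equals n+δ: 0.32·3.6·k^(0.32−1) = 0.12. Solving, k_gold = (0.32·3.6/0.12)^(1/0.68) ≈ 27.8302.
y_gold = 3.6·27.8302^0.32 ≈ 10.4363.
c_gold = y_gold − (n+δ)·k_gold = 10.4363 − 0.12·27.8302 ≈ 7.0967.

c_gold ≈ 7.10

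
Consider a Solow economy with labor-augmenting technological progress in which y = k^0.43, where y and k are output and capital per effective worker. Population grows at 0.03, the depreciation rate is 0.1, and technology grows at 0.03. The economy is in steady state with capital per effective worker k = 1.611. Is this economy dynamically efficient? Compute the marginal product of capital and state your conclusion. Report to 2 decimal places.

Break-even investment rate: n + g + δ = 0.03 + 0.03 + 0.1 = 0.16.
MPK = 0.43·k^(0.43−1) = 0.43·1.611^(-0.57) ≈ 0.3277.
MPK > 0.16, so the economy is dynamically efficient (under-saving).

dynamically efficient; MPK ≈ 0.33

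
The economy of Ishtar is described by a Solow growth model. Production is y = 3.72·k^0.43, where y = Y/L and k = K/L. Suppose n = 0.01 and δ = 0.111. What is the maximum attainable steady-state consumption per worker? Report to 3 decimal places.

The effective depreciation rate is n + δ = 0.01 + 0.111 = 0.121.
Maximizing c = f(k) − (n+δ)·k gives f'(k) = n+δ, i.e. 0.43·3.72·k^(0.43−1) = 0.121, so k_gold = (0.43·3.72/0.121)^(1/0.57) ≈ 92.6965.
y_gold = 3.72·92.6965^0.43 ≈ 26.0844.
c_gold = y_gold − (n+δ)·k_gold = 26.0844 − 0.121·92.6965 ≈ 14.8681.

c_gold ≈ 14.868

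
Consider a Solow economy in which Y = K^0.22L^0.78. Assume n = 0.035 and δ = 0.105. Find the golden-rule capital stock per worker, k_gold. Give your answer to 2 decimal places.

k_gold ≈ 1.79

n + δ = 0.035 + 0.105 = 0.14.
Maximizing c = f(k) − (n+δ)·k gives f'(k) = n+δ, i.e. 0.22·k^(0.22−1) = 0.14, so k_gold = (0.22/0.14)^(1/0.78) ≈ 1.7851.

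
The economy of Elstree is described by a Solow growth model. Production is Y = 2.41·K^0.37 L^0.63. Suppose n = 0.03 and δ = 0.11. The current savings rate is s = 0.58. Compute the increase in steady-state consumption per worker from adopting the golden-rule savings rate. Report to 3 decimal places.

Δc ≈ 0.594

n + δ = 0.03 + 0.11 = 0.14.
Current steady state (s = 0.58): k* = (0.58·2.41/0.14)^(1/0.63) ≈ 38.5671, y* = 2.41·38.5671^0.37 ≈ 9.3093, c* = (1−0.58)·9.3093 ≈ 3.9099.
Maximizing c = f(k) − (n+δ)·k gives f'(k) = n+δ, i.e. 0.37·2.41·k^(0.37−1) = 0.14, so k_gold = (0.37·2.41/0.14)^(1/0.63) ≈ 18.8945.
y_gold = 2.41·18.8945^0.37 ≈ 7.1493, c_gold = y_gold − 0.14·k_gold ≈ 4.5040.
Gain: Δc = 4.5040 − 3.9099 ≈ 0.5941.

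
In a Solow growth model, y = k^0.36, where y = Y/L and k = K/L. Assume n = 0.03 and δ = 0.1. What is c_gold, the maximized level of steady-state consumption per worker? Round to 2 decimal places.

c_gold ≈ 1.14

n + δ = 0.03 + 0.1 = 0.13.
Maximizing c = f(k) − (n+δ)·k gives f'(k) = n+δ, i.e. 0.36·k^(0.36−1) = 0.13, so k_gold = (0.36/0.13)^(1/0.64) ≈ 4.9112.
y_gold = 4.9112^0.36 ≈ 1.7735.
c_gold = y_gold − (n+δ)·k_gold = 1.7735 − 0.13·4.9112 ≈ 1.1350.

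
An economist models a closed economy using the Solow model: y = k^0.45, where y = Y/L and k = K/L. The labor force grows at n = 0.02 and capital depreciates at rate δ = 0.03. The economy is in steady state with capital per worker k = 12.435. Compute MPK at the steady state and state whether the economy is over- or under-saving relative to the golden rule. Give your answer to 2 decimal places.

Capital per worker breaks even when investment replaces (n + δ)·k; here n + δ = 0.05.
MPK = 0.45·k^(0.45−1) = 0.45·12.435^(-0.55) ≈ 0.1125.
MPK > 0.05, so the economy is dynamically efficient (under-saving).

under-saving; MPK ≈ 0.11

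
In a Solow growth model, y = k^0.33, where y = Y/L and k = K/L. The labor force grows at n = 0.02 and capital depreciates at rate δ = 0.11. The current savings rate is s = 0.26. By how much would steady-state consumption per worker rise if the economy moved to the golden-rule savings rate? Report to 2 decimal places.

Capital per worker breaks even when investment replaces (n + δ)·k; here n + δ = 0.13.
Current steady state (s = 0.26): k* = (0.26/0.13)^(1/0.67) ≈ 2.8138, y* = 2.8138^0.33 ≈ 1.4069, c* = (1−0.26)·1.4069 ≈ 1.0411.
At the golden rule the marginal product of capital equals n+δ: 0.33·k^(0.33−1) = 0.13. Solving, k_gold = (0.33/0.13)^(1/0.67) ≈ 4.0164.
y_gold = 4.0164^0.33 ≈ 1.5822, c_gold = y_gold − 0.13·k_gold ≈ 1.0601.
Gain: Δc = 1.0601 − 1.0411 ≈ 0.0190.

Δc ≈ 0.02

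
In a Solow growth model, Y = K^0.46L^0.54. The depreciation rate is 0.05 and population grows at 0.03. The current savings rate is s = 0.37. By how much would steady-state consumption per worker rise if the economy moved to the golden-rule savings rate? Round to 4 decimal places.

Δc ≈ 0.0739

Capital per worker breaks even when investment replaces (n + δ)·k; here n + δ = 0.08.
Current steady state (s = 0.37): k* = (0.37/0.08)^(1/0.54) ≈ 17.0486, y* = 17.0486^0.46 ≈ 3.6862, c* = (1−0.37)·3.6862 ≈ 2.3223.
At the golden rule the marginal product of capital equals n+δ: 0.46·k^(0.46−1) = 0.08. Solving, k_gold = (0.46/0.08)^(1/0.54) ≈ 25.5148.
y_gold = 25.5148^0.46 ≈ 4.4374, c_gold = y_gold − 0.08·k_gold ≈ 2.3962.
Gain: Δc = 2.3962 − 2.3223 ≈ 0.0739.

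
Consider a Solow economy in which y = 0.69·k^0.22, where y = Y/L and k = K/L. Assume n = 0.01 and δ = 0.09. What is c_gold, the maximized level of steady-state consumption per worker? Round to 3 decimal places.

c_gold ≈ 0.605

Break-even investment rate: n + δ = 0.01 + 0.09 = 0.1.
Setting f'(k) = n+δ gives 0.22·0.69·k^(0.22−1) = 0.1, hence k_gold = (0.22·0.69/0.1)^(1/0.78) ≈ 1.7077.
y_gold = 0.69·1.7077^0.22 ≈ 0.7762.
c_gold = y_gold − (n+δ)·k_gold = 0.7762 − 0.1·1.7077 ≈ 0.6054.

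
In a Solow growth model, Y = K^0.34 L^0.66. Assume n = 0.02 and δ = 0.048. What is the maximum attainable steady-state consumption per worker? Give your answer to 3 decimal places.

c_gold ≈ 1.512

Capital per worker breaks even when investment replaces (n + δ)·k; here n + δ = 0.068.
Golden rule sets MPK = n+δ: 0.34·k^(0.34−1) = 0.068, so k_gold = (0.34/0.068)^(1/0.66) ≈ 11.4563.
y_gold = 11.4563^0.34 ≈ 2.2913.
c_gold = y_gold − (n+δ)·k_gold = 2.2913 − 0.068·11.4563 ≈ 1.5122.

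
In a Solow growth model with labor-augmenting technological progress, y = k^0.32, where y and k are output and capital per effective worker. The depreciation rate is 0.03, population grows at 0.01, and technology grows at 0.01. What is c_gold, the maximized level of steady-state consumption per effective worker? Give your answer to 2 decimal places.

c_gold ≈ 1.63

Capital per effective worker breaks even when investment replaces (n + g + δ)·k; here n + g + δ = 0.05.
Setting f'(k) = n+g+δ gives 0.32·k^(0.32−1) = 0.05, hence k_gold = (0.32/0.05)^(1/0.68) ≈ 15.3306.
y_gold = 15.3306^0.32 ≈ 2.3954.
c_gold = y_gold − (n+g+δ)·k_gold = 2.3954 − 0.05·15.3306 ≈ 1.6289.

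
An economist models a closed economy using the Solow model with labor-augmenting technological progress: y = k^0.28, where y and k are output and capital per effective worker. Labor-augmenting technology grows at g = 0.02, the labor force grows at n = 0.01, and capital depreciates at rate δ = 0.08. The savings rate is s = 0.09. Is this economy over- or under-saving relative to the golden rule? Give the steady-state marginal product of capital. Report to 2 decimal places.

n + g + δ = 0.01 + 0.02 + 0.08 = 0.11.
Steady-state k*: s·k^0.28 = 0.11·k gives k* = (0.09/0.11)^(1/0.72) ≈ 0.7568.
MPK = 0.28·0.7568^(-0.72) ≈ 0.3422.
MPK > n+g+δ = 0.11, so the economy is dynamically efficient (under-saving).

under-saving; MPK ≈ 0.34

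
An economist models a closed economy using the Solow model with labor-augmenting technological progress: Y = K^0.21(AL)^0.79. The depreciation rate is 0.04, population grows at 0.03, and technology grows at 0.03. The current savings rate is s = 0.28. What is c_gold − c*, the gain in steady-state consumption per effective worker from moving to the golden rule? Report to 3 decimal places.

n + g + δ = 0.03 + 0.03 + 0.04 = 0.1.
Current steady state (s = 0.28): k* = (0.28/0.1)^(1/0.79) ≈ 3.6815, y* = 3.6815^0.21 ≈ 1.3148, c* = (1−0.28)·1.3148 ≈ 0.9467.
Maximizing c = f(k) − (n+g+δ)·k gives f'(k) = n+g+δ, i.e. 0.21·k^(0.21−1) = 0.1, so k_gold = (0.21/0.1)^(1/0.79) ≈ 2.5578.
y_gold = 2.5578^0.21 ≈ 1.2180, c_gold = y_gold − 0.1·k_gold ≈ 0.9622.
Gain: Δc = 0.9622 − 0.9467 ≈ 0.0156.

Δc ≈ 0.016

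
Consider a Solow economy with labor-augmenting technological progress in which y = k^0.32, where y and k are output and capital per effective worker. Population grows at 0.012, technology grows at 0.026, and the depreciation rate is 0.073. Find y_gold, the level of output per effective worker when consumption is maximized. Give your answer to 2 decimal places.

y_gold ≈ 1.65

The effective depreciation rate is n + g + δ = 0.012 + 0.026 + 0.073 = 0.111.
At the golden rule the marginal product of capital equals n+g+δ: 0.32·k^(0.32−1) = 0.111. Solving, k_gold = (0.32/0.111)^(1/0.68) ≈ 4.7448.
Output: y_gold = k_gold^0.32 = 4.7448^0.32 ≈ 1.6458.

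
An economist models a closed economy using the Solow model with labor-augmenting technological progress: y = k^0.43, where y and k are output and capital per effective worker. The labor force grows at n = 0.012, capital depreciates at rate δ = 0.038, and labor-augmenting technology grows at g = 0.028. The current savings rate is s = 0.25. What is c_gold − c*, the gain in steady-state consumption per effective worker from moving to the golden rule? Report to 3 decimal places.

Δc ≈ 0.260

Capital per effective worker breaks even when investment replaces (n + g + δ)·k; here n + g + δ = 0.078.
Current steady state (s = 0.25): k* = (0.25/0.078)^(1/0.57) ≈ 7.7170, y* = 7.7170^0.43 ≈ 2.4077, c* = (1−0.25)·2.4077 ≈ 1.8058.
Setting f'(k) = n+g+δ gives 0.43·k^(0.43−1) = 0.078, hence k_gold = (0.43/0.078)^(1/0.57) ≈ 19.9828.
y_gold = 19.9828^0.43 ≈ 3.6248, c_gold = y_gold − 0.078·k_gold ≈ 2.0661.
Gain: Δc = 2.0661 − 1.8058 ≈ 0.2604.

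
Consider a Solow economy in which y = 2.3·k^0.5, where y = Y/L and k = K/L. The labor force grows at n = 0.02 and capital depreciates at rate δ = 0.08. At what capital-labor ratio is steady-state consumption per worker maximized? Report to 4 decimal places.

k_gold ≈ 132.2500

Break-even investment rate: n + δ = 0.02 + 0.08 = 0.1.
Setting f'(k) = n+δ gives 0.5·2.3·k^(0.5−1) = 0.1, hence k_gold = (0.5·2.3/0.1)^(1/0.5) ≈ 132.2500.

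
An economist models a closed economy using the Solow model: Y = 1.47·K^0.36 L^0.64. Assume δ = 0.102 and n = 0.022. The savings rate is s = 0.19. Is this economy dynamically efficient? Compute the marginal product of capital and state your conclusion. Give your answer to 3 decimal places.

Break-even investment rate: n + δ = 0.022 + 0.102 = 0.124.
Steady-state k*: s·A·k^0.36 = 0.124·k gives k* = (0.19·1.47/0.124)^(1/0.64) ≈ 3.5564.
MPK = 0.36·1.47·3.5564^(-0.64) ≈ 0.2349.
MPK > n+δ = 0.124, so the economy is dynamically efficient (under-saving).

dynamically efficient; MPK ≈ 0.235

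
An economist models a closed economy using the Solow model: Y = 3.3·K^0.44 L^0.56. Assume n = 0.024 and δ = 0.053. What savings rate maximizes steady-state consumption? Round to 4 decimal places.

Break-even investment rate: n + δ = 0.024 + 0.053 = 0.077.
At the golden rule MPK = n+δ, and in any Cobb-Douglas steady state s = (n+δ)·k/y = MPK·k/y = capital's share 0.44.

s_gold = 0.4400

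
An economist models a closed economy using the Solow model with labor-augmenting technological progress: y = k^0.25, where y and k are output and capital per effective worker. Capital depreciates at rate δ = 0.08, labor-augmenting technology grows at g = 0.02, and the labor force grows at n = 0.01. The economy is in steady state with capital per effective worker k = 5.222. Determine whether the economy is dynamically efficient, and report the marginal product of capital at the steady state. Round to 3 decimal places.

Capital per effective worker breaks even when investment replaces (n + g + δ)·k; here n + g + δ = 0.11.
MPK = 0.25·k^(0.25−1) = 0.25·5.222^(-0.75) ≈ 0.0724.
MPK < 0.11, so the economy is dynamically inefficient (over-saving).

dynamically inefficient; MPK ≈ 0.072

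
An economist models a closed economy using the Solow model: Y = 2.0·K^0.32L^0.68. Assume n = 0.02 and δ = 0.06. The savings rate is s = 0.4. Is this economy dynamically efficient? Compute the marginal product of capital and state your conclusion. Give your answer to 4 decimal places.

The effective depreciation rate is n + δ = 0.02 + 0.06 = 0.08.
Steady-state k*: s·A·k^0.32 = 0.08·k gives k* = (0.4·2.0/0.08)^(1/0.68) ≈ 29.5521.
MPK = 0.32·2.0·29.5521^(-0.68) ≈ 0.0640.
MPK < n+δ = 0.08, so the economy is dynamically inefficient (over-saving).

dynamically inefficient; MPK ≈ 0.0640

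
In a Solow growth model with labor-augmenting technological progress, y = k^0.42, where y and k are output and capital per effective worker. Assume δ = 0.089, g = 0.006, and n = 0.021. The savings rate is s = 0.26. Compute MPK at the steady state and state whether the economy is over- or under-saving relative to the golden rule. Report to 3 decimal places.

under-saving; MPK ≈ 0.187

Break-even investment rate: n + g + δ = 0.021 + 0.006 + 0.089 = 0.116.
Steady-state k*: s·k^0.42 = 0.116·k gives k* = (0.26/0.116)^(1/0.58) ≈ 4.0210.
MPK = 0.42·4.0210^(-0.58) ≈ 0.1874.
MPK > n+g+δ = 0.116, so the economy is dynamically efficient (under-saving).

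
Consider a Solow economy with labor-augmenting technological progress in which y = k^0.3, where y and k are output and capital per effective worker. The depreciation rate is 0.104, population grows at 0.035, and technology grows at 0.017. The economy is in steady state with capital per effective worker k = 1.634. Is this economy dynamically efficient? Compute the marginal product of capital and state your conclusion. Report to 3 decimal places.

Break-even investment rate: n + g + δ = 0.035 + 0.017 + 0.104 = 0.156.
MPK = 0.3·k^(0.3−1) = 0.3·1.634^(-0.7) ≈ 0.2127.
MPK > 0.156, so the economy is dynamically efficient (under-saving).

dynamically efficient; MPK ≈ 0.213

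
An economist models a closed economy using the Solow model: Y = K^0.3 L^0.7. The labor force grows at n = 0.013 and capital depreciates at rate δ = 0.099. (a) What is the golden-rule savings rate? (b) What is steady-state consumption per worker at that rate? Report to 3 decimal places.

n + δ = 0.013 + 0.099 = 0.112.
For Cobb-Douglas, s_gold equals capital's share: s_gold = 0.3.
Setting f'(k) = n+δ gives 0.3·k^(0.3−1) = 0.112, hence k_gold = (0.3/0.112)^(1/0.7) ≈ 4.0859.
y_gold = 4.0859^0.3 ≈ 1.5254; c_gold = (1−0.3)·y_gold ≈ 1.0678.

(a) s_gold = 0.300; (b) c_gold ≈ 1.068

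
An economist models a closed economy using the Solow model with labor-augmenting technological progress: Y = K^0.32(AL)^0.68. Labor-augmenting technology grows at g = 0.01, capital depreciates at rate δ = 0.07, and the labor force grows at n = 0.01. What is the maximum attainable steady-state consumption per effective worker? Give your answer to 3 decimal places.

c_gold ≈ 1.235

Capital per effective worker breaks even when investment replaces (n + g + δ)·k; here n + g + δ = 0.09.
Golden rule sets MPK = n+g+δ: 0.32·k^(0.32−1) = 0.09, so k_gold = (0.32/0.09)^(1/0.68) ≈ 6.4589.
y_gold = 6.4589^0.32 ≈ 1.8166.
c_gold = y_gold − (n+g+δ)·k_gold = 1.8166 − 0.09·6.4589 ≈ 1.2353.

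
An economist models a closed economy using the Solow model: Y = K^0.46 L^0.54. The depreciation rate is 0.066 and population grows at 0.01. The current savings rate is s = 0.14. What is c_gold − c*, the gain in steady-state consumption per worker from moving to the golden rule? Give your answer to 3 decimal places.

Δc ≈ 1.056

Capital per worker breaks even when investment replaces (n + δ)·k; here n + δ = 0.076.
Current steady state (s = 0.14): k* = (0.14/0.076)^(1/0.54) ≈ 3.0997, y* = 3.0997^0.46 ≈ 1.6827, c* = (1−0.14)·1.6827 ≈ 1.4471.
Maximizing c = f(k) − (n+δ)·k gives f'(k) = n+δ, i.e. 0.46·k^(0.46−1) = 0.076, so k_gold = (0.46/0.076)^(1/0.54) ≈ 28.0572.
y_gold = 28.0572^0.46 ≈ 4.6355, c_gold = y_gold − 0.076·k_gold ≈ 2.5032.
Gain: Δc = 2.5032 − 1.4471 ≈ 1.0561.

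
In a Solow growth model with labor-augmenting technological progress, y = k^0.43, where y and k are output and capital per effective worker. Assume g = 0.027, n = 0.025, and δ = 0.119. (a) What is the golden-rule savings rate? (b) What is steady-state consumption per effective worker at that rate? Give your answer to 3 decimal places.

Capital per effective worker breaks even when investment replaces (n + g + δ)·k; here n + g + δ = 0.171.
For Cobb-Douglas, s_gold equals capital's share: s_gold = 0.43.
Golden rule sets MPK = n+g+δ: 0.43·k^(0.43−1) = 0.171, so k_gold = (0.43/0.171)^(1/0.57) ≈ 5.0418.
y_gold = 5.0418^0.43 ≈ 2.0050; c_gold = (1−0.43)·y_gold ≈ 1.1428.

(a) s_gold = 0.430; (b) c_gold ≈ 1.143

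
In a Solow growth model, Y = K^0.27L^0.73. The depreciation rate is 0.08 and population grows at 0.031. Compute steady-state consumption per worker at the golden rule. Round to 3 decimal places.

c_gold ≈ 1.014

n + δ = 0.031 + 0.08 = 0.111.
Golden rule sets MPK = n+δ: 0.27·k^(0.27−1) = 0.111, so k_gold = (0.27/0.111)^(1/0.73) ≈ 3.3793.
y_gold = 3.3793^0.27 ≈ 1.3893.
c_gold = y_gold − (n+δ)·k_gold = 1.3893 − 0.111·3.3793 ≈ 1.0142.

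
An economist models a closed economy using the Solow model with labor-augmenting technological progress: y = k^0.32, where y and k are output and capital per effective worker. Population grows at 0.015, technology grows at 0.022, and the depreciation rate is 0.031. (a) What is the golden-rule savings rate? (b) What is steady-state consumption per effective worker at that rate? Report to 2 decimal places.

(a) s_gold = 0.32; (b) c_gold ≈ 1.41

The effective depreciation rate is n + g + δ = 0.015 + 0.022 + 0.031 = 0.068.
For Cobb-Douglas, s_gold equals capital's share: s_gold = 0.32.
Maximizing c = f(k) − (n+g+δ)·k gives f'(k) = n+g+δ, i.e. 0.32·k^(0.32−1) = 0.068, so k_gold = (0.32/0.068)^(1/0.68) ≈ 9.7539.
y_gold = 9.7539^0.32 ≈ 2.0727; c_gold = (1−0.32)·y_gold ≈ 1.4094.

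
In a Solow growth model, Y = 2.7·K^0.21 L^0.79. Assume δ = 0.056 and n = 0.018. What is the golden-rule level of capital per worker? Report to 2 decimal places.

The effective depreciation rate is n + δ = 0.018 + 0.056 = 0.074.
Setting f'(k) = n+δ gives 0.21·2.7·k^(0.21−1) = 0.074, hence k_gold = (0.21·2.7/0.074)^(1/0.79) ≈ 13.1653.

k_gold ≈ 13.17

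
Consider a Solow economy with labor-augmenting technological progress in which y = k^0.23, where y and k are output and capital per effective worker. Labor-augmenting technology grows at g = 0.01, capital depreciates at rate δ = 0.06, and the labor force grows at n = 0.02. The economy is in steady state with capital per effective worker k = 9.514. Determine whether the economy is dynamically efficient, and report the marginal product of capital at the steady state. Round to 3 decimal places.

Capital per effective worker breaks even when investment replaces (n + g + δ)·k; here n + g + δ = 0.09.
MPK = 0.23·k^(0.23−1) = 0.23·9.514^(-0.77) ≈ 0.0406.
MPK < 0.09, so the economy is dynamically inefficient (over-saving).

dynamically inefficient; MPK ≈ 0.041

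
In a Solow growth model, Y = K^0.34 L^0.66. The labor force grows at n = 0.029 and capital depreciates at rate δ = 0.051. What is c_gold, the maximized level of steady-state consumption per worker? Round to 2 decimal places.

n + δ = 0.029 + 0.051 = 0.08.
Setting f'(k) = n+δ gives 0.34·k^(0.34−1) = 0.08, hence k_gold = (0.34/0.08)^(1/0.66) ≈ 8.9558.
y_gold = 8.9558^0.34 ≈ 2.1072.
c_gold = y_gold − (n+δ)·k_gold = 2.1072 − 0.08·8.9558 ≈ 1.3908.

c_gold ≈ 1.39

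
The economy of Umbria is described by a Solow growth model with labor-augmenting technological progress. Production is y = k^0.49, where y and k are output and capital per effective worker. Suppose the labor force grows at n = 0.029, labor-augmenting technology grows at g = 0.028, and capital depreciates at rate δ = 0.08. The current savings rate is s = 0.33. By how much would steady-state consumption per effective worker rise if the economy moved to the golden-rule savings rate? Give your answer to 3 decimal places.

n + g + δ = 0.029 + 0.028 + 0.08 = 0.137.
Current steady state (s = 0.33): k* = (0.33/0.137)^(1/0.51) ≈ 5.6055, y* = 5.6055^0.49 ≈ 2.3271, c* = (1−0.33)·2.3271 ≈ 1.5592.
Setting f'(k) = n+g+δ gives 0.49·k^(0.49−1) = 0.137, hence k_gold = (0.49/0.137)^(1/0.51) ≈ 12.1688.
y_gold = 12.1688^0.49 ≈ 3.4023, c_gold = y_gold − 0.137·k_gold ≈ 1.7352.
Gain: Δc = 1.7352 − 1.5592 ≈ 0.1760.

Δc ≈ 0.176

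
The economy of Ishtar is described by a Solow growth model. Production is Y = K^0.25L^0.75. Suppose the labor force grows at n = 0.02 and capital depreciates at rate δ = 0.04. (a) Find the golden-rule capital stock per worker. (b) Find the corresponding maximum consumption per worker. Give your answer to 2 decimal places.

(a) k_gold ≈ 6.70; (b) c_gold ≈ 1.21

Break-even investment rate: n + δ = 0.02 + 0.04 = 0.06.
Golden rule sets MPK = n+δ: 0.25·k^(0.25−1) = 0.06, so k_gold = (0.25/0.06)^(1/0.75) ≈ 6.7048.
y_gold = 6.7048^0.25 ≈ 1.6091; c_gold = y_gold − 0.06·k_gold ≈ 1.2069.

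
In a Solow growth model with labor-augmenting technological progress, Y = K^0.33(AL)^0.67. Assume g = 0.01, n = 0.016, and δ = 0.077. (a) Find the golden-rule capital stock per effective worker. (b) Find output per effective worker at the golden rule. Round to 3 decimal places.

(a) k_gold ≈ 5.685; (b) y_gold ≈ 1.774

n + g + δ = 0.016 + 0.01 + 0.077 = 0.103.
Maximizing c = f(k) − (n+g+δ)·k gives f'(k) = n+g+δ, i.e. 0.33·k^(0.33−1) = 0.103, so k_gold = (0.33/0.103)^(1/0.67) ≈ 5.6851.
y_gold = 5.6851^0.33 ≈ 1.7745.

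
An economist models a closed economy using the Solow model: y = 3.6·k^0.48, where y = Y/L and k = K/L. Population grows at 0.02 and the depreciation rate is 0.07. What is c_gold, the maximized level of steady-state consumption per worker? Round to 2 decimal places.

The effective depreciation rate is n + δ = 0.02 + 0.07 = 0.09.
At the golden rule the marginal product of capital equals n+δ: 0.48·3.6·k^(0.48−1) = 0.09. Solving, k_gold = (0.48·3.6/0.09)^(1/0.52) ≈ 293.6885.
y_gold = 3.6·293.6885^0.48 ≈ 55.0666.
c_gold = y_gold − (n+δ)·k_gold = 55.0666 − 0.09·293.6885 ≈ 28.6346.

c_gold ≈ 28.63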